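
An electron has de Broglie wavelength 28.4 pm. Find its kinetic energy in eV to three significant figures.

KE = 1870 eV

p = h/λ = 6.626 × 10⁻³⁴ / 2.840 × 10⁻¹¹ = 2.333 × 10⁻²³ kg·m/s.
KE = p²/(2m) = (2.333 × 10⁻²³)² / (2 × 9.109 × 10⁻³¹) = 2.988 × 10⁻¹⁶ J = 1870 eV.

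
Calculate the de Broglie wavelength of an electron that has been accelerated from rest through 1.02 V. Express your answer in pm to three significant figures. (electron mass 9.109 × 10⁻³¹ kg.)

λ = 1210 pm

KE = eV = 1.602 × 10⁻¹⁹ × 1.020 = 1.634 × 10⁻¹⁹ J.
p = √(2mKE) = √(2 × 9.109 × 10⁻³¹ × 1.634 × 10⁻¹⁹) = 5.456 × 10⁻²⁵ kg·m/s.
λ = h/p = 6.626 × 10⁻³⁴ / 5.456 × 10⁻²⁵ = 1.21 × 10⁻⁹ m = 1210 pm.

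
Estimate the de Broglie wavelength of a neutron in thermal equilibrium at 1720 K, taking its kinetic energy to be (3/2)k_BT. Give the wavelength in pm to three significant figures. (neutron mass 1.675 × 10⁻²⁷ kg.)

λ = 60.6 pm

KE = (3/2)k_BT = 1.5 × 1.381 × 10⁻²³ × 1720 = 3.563 × 10⁻²⁰ J.
p = √(2mKE) = √(2 × 1.675 × 10⁻²⁷ × 3.563 × 10⁻²⁰) = 1.093 × 10⁻²³ kg·m/s.
λ = h/p = 6.06 × 10⁻¹¹ m = 60.6 pm.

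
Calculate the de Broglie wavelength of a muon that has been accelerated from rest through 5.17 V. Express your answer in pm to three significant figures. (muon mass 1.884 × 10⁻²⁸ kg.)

KE = eV = 1.602 × 10⁻¹⁹ × 5.170 = 8.282 × 10⁻¹⁹ J.
p = √(2mKE) = √(2 × 1.884 × 10⁻²⁸ × 8.282 × 10⁻¹⁹) = 1.767 × 10⁻²³ kg·m/s.
λ = h/p = 6.626 × 10⁻³⁴ / 1.767 × 10⁻²³ = 3.75 × 10⁻¹¹ m = 37.5 pm.

λ = 37.5 pm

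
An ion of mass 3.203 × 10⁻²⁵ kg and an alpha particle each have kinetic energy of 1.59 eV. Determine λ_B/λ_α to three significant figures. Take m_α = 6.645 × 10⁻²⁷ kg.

At fixed KE, p = √(2mKE) so λ = h/p ∝ 1/√m.
λ_B/λ_α = √(m_α/m_B) = √(6.645 × 10⁻²⁷/3.203 × 10⁻²⁵) = √(0.02075) = 0.144.

λ_B/λ_α = 0.144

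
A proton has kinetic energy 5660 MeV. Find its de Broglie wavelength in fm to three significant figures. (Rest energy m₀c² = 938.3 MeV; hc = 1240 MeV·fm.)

Total energy E = KE + m₀c² = 5660 + 938.3 = 6598.3 MeV.
(pc)² = E² − (m₀c²)² = (6598.3)² − (938.3)² = 4.266 × 10⁷ MeV², so pc = 6531 MeV.
λ = hc/(pc) = 1240 MeV·fm / 6531 MeV = 0.190 fm.

λ = 0.190 fm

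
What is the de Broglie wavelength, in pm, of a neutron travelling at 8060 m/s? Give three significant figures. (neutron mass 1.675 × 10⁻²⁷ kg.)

λ = 49.1 pm

p = mv = 1.675 × 10⁻²⁷ × 8060 = 1.350 × 10⁻²³ kg·m/s.
λ = h/p = 6.626 × 10⁻³⁴ / 1.350 × 10⁻²³ = 4.91 × 10⁻¹¹ m = 49.1 pm.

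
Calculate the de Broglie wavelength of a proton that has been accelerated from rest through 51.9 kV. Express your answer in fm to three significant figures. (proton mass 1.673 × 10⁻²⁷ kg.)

λ = 126 fm

KE = eV = 1.602 × 10⁻¹⁹ × 5.190 × 10⁴ = 8.314 × 10⁻¹⁵ J.
p = √(2mKE) = √(2 × 1.673 × 10⁻²⁷ × 8.314 × 10⁻¹⁵) = 5.274 × 10⁻²¹ kg·m/s.
λ = h/p = 6.626 × 10⁻³⁴ / 5.274 × 10⁻²¹ = 1.26 × 10⁻¹³ m = 126 fm.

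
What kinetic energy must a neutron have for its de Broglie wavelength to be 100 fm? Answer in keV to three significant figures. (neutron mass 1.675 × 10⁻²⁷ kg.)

p = h/λ = 6.626 × 10⁻³⁴ / 1.000 × 10⁻¹³ = 6.626 × 10⁻²¹ kg·m/s.
KE = p²/(2m) = (6.626 × 10⁻²¹)² / (2 × 1.675 × 10⁻²⁷) = 1.311 × 10⁻¹⁴ J = 81.8 keV.

KE = 81.8 keV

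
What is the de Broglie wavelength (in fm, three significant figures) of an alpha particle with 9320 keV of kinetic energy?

KE = 9320 keV = 1.493 × 10⁻¹² J.
p = √(2mKE) = √(2 × 6.645 × 10⁻²⁷ × 1.493 × 10⁻¹²) = 1.409 × 10⁻¹⁹ kg·m/s.
λ = h/p = 6.626 × 10⁻³⁴ / 1.409 × 10⁻¹⁹ = 4.70 × 10⁻¹⁵ m = 4.70 fm.

λ = 4.70 fm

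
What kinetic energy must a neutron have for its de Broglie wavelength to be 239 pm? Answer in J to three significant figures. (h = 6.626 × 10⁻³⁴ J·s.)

KE = 2.29 × 10⁻²¹ J

p = h/λ = 6.626 × 10⁻³⁴ / 2.390 × 10⁻¹⁰ = 2.772 × 10⁻²⁴ kg·m/s.
KE = p²/(2m) = (2.772 × 10⁻²⁴)² / (2 × 1.675 × 10⁻²⁷) = 2.294 × 10⁻²¹ J = 2.29 × 10⁻²¹ J.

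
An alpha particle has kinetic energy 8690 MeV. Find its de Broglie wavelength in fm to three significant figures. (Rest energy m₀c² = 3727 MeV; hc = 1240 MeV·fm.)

Total energy E = KE + m₀c² = 8690 + 3727 = 12417 MeV.
(pc)² = E² − (m₀c²)² = (12417)² − (3727)² = 1.403 × 10⁸ MeV², so pc = 1.184 × 10⁴ MeV.
λ = hc/(pc) = 1240 MeV·fm / 1.184 × 10⁴ MeV = 0.105 fm.

λ = 0.105 fm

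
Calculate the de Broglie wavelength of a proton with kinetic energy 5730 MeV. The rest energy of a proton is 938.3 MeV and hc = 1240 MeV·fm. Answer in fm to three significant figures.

Total energy E = KE + m₀c² = 5730 + 938.3 = 6668.3 MeV.
(pc)² = E² − (m₀c²)² = (6668.3)² − (938.3)² = 4.359 × 10⁷ MeV², so pc = 6602 MeV.
λ = hc/(pc) = 1240 MeV·fm / 6602 MeV = 0.188 fm.

λ = 0.188 fm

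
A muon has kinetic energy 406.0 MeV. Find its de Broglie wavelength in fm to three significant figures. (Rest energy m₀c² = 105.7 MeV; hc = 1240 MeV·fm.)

λ = 2.48 fm

Total energy E = KE + m₀c² = 406.0 + 105.7 = 511.7 MeV.
(pc)² = E² − (m₀c²)² = (511.7)² − (105.7)² = 2.507 × 10⁵ MeV², so pc = 500.7 MeV.
λ = hc/(pc) = 1240 MeV·fm / 500.7 MeV = 2.48 fm.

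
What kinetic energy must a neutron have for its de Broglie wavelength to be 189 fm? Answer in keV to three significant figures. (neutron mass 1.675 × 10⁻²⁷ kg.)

KE = 22.9 keV

p = h/λ = 6.626 × 10⁻³⁴ / 1.890 × 10⁻¹³ = 3.506 × 10⁻²¹ kg·m/s.
KE = p²/(2m) = (3.506 × 10⁻²¹)² / (2 × 1.675 × 10⁻²⁷) = 3.669 × 10⁻¹⁵ J = 22.9 keV.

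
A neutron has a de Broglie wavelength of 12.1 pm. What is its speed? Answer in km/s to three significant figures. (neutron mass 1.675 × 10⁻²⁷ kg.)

v = 32.7 km/s

p = h/λ = 6.626 × 10⁻³⁴ / 1.210 × 10⁻¹¹ = 5.476 × 10⁻²³ kg·m/s.
v = p/m = 5.476 × 10⁻²³ / 1.675 × 10⁻²⁷ = 3.27 × 10⁴ m/s = 32.7 km/s.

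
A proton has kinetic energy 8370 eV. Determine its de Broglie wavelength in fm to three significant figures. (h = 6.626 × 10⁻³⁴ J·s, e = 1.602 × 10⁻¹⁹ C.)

λ = 313 fm

KE = 8370 eV = 1.341 × 10⁻¹⁵ J.
p = √(2mKE) = √(2 × 1.673 × 10⁻²⁷ × 1.341 × 10⁻¹⁵) = 2.118 × 10⁻²¹ kg·m/s.
λ = h/p = 6.626 × 10⁻³⁴ / 2.118 × 10⁻²¹ = 3.13 × 10⁻¹³ m = 313 fm.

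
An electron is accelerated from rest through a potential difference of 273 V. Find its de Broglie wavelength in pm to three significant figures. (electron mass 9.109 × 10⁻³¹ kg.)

KE = eV = 1.602 × 10⁻¹⁹ × 273.0 = 4.373 × 10⁻¹⁷ J.
p = √(2mKE) = √(2 × 9.109 × 10⁻³¹ × 4.373 × 10⁻¹⁷) = 8.926 × 10⁻²⁴ kg·m/s.
λ = h/p = 6.626 × 10⁻³⁴ / 8.926 × 10⁻²⁴ = 7.42 × 10⁻¹¹ m = 74.2 pm.

λ = 74.2 pm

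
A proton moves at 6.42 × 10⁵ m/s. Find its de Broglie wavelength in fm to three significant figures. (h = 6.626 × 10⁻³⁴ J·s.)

λ = 617 fm

p = mv = 1.673 × 10⁻²⁷ × 6.42 × 10⁵ = 1.074 × 10⁻²¹ kg·m/s.
λ = h/p = 6.626 × 10⁻³⁴ / 1.074 × 10⁻²¹ = 6.17 × 10⁻¹³ m = 617 fm.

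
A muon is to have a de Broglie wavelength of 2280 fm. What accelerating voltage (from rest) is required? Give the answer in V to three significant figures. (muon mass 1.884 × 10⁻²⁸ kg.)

p = h/λ = 6.626 × 10⁻³⁴ / 2.280 × 10⁻¹² = 2.906 × 10⁻²² kg·m/s.
KE = p²/(2m) = 2.241 × 10⁻¹⁶ J.
V = KE/e = 2.241 × 10⁻¹⁶ / (1.602 × 10⁻¹⁹) = 1400 V.

V = 1400 V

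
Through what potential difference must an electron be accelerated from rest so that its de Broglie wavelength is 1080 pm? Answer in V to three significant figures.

V = 1.29 V

p = h/λ = 6.626 × 10⁻³⁴ / 1.080 × 10⁻⁹ = 6.135 × 10⁻²⁵ kg·m/s.
KE = p²/(2m) = 2.066 × 10⁻¹⁹ J.
V = KE/e = 2.066 × 10⁻¹⁹ / (1.602 × 10⁻¹⁹) = 1.29 V.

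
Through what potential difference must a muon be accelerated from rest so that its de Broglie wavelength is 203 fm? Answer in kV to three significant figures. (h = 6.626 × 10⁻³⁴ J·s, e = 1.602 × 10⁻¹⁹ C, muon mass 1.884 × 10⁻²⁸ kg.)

p = h/λ = 6.626 × 10⁻³⁴ / 2.030 × 10⁻¹³ = 3.264 × 10⁻²¹ kg·m/s.
KE = p²/(2m) = 2.827 × 10⁻¹⁴ J.
V = KE/e = 2.827 × 10⁻¹⁴ / (1.602 × 10⁻¹⁹) = 176 kV.

V = 176 kV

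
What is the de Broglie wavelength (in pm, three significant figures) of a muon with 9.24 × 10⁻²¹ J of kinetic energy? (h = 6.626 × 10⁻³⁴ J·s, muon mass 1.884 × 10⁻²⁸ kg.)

λ = 355 pm

p = √(2mKE) = √(2 × 1.884 × 10⁻²⁸ × 9.240 × 10⁻²¹) = 1.866 × 10⁻²⁴ kg·m/s.
λ = h/p = 6.626 × 10⁻³⁴ / 1.866 × 10⁻²⁴ = 3.55 × 10⁻¹⁰ m = 355 pm.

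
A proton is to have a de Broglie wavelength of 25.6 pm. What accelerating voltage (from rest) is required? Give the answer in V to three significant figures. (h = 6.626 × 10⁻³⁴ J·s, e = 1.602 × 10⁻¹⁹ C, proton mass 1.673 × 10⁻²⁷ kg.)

p = h/λ = 6.626 × 10⁻³⁴ / 2.560 × 10⁻¹¹ = 2.588 × 10⁻²³ kg·m/s.
KE = p²/(2m) = 2.002 × 10⁻¹⁹ J.
V = KE/e = 2.002 × 10⁻¹⁹ / (1.602 × 10⁻¹⁹) = 1.25 V.

V = 1.25 V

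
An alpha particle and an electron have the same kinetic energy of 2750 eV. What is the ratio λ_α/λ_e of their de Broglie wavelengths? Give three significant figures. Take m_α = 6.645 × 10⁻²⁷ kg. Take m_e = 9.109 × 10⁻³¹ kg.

At fixed KE, p = √(2mKE) so λ = h/p ∝ 1/√m.
λ_α/λ_e = √(m_e/m_α) = √(9.109 × 10⁻³¹/6.645 × 10⁻²⁷) = √(1.371 × 10⁻⁴) = 0.0117.

λ_α/λ_e = 0.0117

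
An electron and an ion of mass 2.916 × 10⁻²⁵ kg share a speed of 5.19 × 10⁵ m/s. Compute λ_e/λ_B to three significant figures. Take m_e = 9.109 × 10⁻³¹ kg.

λ_e/λ_B = 3.20 × 10⁵

At fixed v, p = mv so λ = h/(mv) ∝ 1/m.
λ_e/λ_B = m_B/m_e = 2.916 × 10⁻²⁵/9.109 × 10⁻³¹ = 3.20 × 10⁵.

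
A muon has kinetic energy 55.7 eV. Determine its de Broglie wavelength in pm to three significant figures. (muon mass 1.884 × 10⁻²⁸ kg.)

KE = 55.7 eV = 8.923 × 10⁻¹⁸ J.
p = √(2mKE) = √(2 × 1.884 × 10⁻²⁸ × 8.923 × 10⁻¹⁸) = 5.798 × 10⁻²³ kg·m/s.
λ = h/p = 6.626 × 10⁻³⁴ / 5.798 × 10⁻²³ = 1.14 × 10⁻¹¹ m = 11.4 pm.

λ = 11.4 pm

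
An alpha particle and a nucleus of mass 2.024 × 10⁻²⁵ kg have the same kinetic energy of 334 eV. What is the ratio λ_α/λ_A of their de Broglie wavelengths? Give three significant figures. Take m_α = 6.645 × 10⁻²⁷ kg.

At fixed KE, p = √(2mKE) so λ = h/p ∝ 1/√m.
λ_α/λ_A = √(m_A/m_α) = √(2.024 × 10⁻²⁵/6.645 × 10⁻²⁷) = √(30.46) = 5.52.

λ_α/λ_A = 5.52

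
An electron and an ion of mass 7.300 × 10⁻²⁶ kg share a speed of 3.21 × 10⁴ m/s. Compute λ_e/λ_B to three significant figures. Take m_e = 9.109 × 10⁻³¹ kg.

λ_e/λ_B = 8.01 × 10⁴

At fixed v, p = mv so λ = h/(mv) ∝ 1/m.
λ_e/λ_B = m_B/m_e = 7.300 × 10⁻²⁶/9.109 × 10⁻³¹ = 8.01 × 10⁴.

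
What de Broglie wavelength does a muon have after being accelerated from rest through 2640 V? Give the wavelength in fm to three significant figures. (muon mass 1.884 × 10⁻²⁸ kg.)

λ = 1660 fm

KE = eV = 1.602 × 10⁻¹⁹ × 2640 = 4.229 × 10⁻¹⁶ J.
p = √(2mKE) = √(2 × 1.884 × 10⁻²⁸ × 4.229 × 10⁻¹⁶) = 3.992 × 10⁻²² kg·m/s.
λ = h/p = 6.626 × 10⁻³⁴ / 3.992 × 10⁻²² = 1.66 × 10⁻¹² m = 1660 fm.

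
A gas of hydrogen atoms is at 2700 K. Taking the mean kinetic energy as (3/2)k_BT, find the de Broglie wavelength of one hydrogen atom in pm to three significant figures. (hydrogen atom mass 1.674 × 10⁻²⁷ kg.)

λ = 48.4 pm

KE = (3/2)k_BT = 1.5 × 1.381 × 10⁻²³ × 2700 = 5.593 × 10⁻²⁰ J.
p = √(2mKE) = √(2 × 1.674 × 10⁻²⁷ × 5.593 × 10⁻²⁰) = 1.368 × 10⁻²³ kg·m/s.
λ = h/p = 4.84 × 10⁻¹¹ m = 48.4 pm.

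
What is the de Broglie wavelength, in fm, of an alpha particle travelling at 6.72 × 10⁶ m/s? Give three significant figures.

λ = 14.8 fm

p = mv = 6.645 × 10⁻²⁷ × 6.72 × 10⁶ = 4.465 × 10⁻²⁰ kg·m/s.
λ = h/p = 6.626 × 10⁻³⁴ / 4.465 × 10⁻²⁰ = 1.48 × 10⁻¹⁴ m = 14.8 fm.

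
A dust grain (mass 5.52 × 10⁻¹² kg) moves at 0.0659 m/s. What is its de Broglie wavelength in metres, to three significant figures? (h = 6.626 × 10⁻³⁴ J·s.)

λ = 1.82 × 10⁻²¹ m

p = mv = 5.52 × 10⁻¹² × 0.0659 = 3.638 × 10⁻¹³ kg·m/s.
λ = h/p = 6.626 × 10⁻³⁴ / 3.638 × 10⁻¹³ = 1.82 × 10⁻²¹ m.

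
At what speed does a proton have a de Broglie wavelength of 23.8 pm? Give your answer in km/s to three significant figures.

v = 16.6 km/s

p = h/λ = 6.626 × 10⁻³⁴ / 2.380 × 10⁻¹¹ = 2.784 × 10⁻²³ kg·m/s.
v = p/m = 2.784 × 10⁻²³ / 1.673 × 10⁻²⁷ = 1.66 × 10⁴ m/s = 16.6 km/s.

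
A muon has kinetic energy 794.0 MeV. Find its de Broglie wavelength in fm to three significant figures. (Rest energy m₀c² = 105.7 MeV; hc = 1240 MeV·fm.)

λ = 1.39 fm

Total energy E = KE + m₀c² = 794.0 + 105.7 = 899.7 MeV.
(pc)² = E² − (m₀c²)² = (899.7)² − (105.7)² = 7.983 × 10⁵ MeV², so pc = 893.5 MeV.
λ = hc/(pc) = 1240 MeV·fm / 893.5 MeV = 1.39 fm.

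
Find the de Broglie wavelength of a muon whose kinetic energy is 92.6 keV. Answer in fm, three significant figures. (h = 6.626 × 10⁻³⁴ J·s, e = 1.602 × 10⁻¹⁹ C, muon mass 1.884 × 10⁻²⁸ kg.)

KE = 92.6 keV = 1.483 × 10⁻¹⁴ J.
p = √(2mKE) = √(2 × 1.884 × 10⁻²⁸ × 1.483 × 10⁻¹⁴) = 2.364 × 10⁻²¹ kg·m/s.
λ = h/p = 6.626 × 10⁻³⁴ / 2.364 × 10⁻²¹ = 2.80 × 10⁻¹³ m = 280 fm.

λ = 280 fm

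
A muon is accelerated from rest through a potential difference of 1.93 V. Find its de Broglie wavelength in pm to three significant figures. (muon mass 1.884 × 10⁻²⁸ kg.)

λ = 61.4 pm

KE = eV = 1.602 × 10⁻¹⁹ × 1.930 = 3.092 × 10⁻¹⁹ J.
p = √(2mKE) = √(2 × 1.884 × 10⁻²⁸ × 3.092 × 10⁻¹⁹) = 1.079 × 10⁻²³ kg·m/s.
λ = h/p = 6.626 × 10⁻³⁴ / 1.079 × 10⁻²³ = 6.14 × 10⁻¹¹ m = 61.4 pm.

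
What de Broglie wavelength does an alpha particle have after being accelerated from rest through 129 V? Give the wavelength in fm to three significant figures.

KE = 2eV = 2 × 1.602 × 10⁻¹⁹ × 129.0 = 4.133 × 10⁻¹⁷ J.
p = √(2mKE) = √(2 × 6.645 × 10⁻²⁷ × 4.133 × 10⁻¹⁷) = 7.411 × 10⁻²² kg·m/s.
λ = h/p = 6.626 × 10⁻³⁴ / 7.411 × 10⁻²² = 8.94 × 10⁻¹³ m = 894 fm.

λ = 894 fm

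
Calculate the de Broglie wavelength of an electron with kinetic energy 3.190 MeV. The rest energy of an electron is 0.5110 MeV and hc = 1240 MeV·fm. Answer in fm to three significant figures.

Total energy E = KE + m₀c² = 3.190 + 0.5110 = 3.7010 MeV.
(pc)² = E² − (m₀c²)² = (3.7010)² − (0.5110)² = 13.44 MeV², so pc = 3.666 MeV.
λ = hc/(pc) = 1240 MeV·fm / 3.666 MeV = 338 fm.

λ = 338 fm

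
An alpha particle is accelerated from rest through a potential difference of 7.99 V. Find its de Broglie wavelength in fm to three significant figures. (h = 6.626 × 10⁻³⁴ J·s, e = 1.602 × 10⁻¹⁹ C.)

KE = 2eV = 2 × 1.602 × 10⁻¹⁹ × 7.990 = 2.560 × 10⁻¹⁸ J.
p = √(2mKE) = √(2 × 6.645 × 10⁻²⁷ × 2.560 × 10⁻¹⁸) = 1.845 × 10⁻²² kg·m/s.
λ = h/p = 6.626 × 10⁻³⁴ / 1.845 × 10⁻²² = 3.59 × 10⁻¹² m = 3590 fm.

λ = 3590 fm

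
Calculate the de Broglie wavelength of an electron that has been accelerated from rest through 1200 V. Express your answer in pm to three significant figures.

KE = eV = 1.602 × 10⁻¹⁹ × 1200 = 1.922 × 10⁻¹⁶ J.
p = √(2mKE) = √(2 × 9.109 × 10⁻³¹ × 1.922 × 10⁻¹⁶) = 1.871 × 10⁻²³ kg·m/s.
λ = h/p = 6.626 × 10⁻³⁴ / 1.871 × 10⁻²³ = 3.54 × 10⁻¹¹ m = 35.4 pm.

λ = 35.4 pm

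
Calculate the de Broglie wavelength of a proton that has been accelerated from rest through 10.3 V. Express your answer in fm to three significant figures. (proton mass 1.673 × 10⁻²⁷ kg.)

λ = 8920 fm

KE = eV = 1.602 × 10⁻¹⁹ × 10.30 = 1.650 × 10⁻¹⁸ J.
p = √(2mKE) = √(2 × 1.673 × 10⁻²⁷ × 1.650 × 10⁻¹⁸) = 7.430 × 10⁻²³ kg·m/s.
λ = h/p = 6.626 × 10⁻³⁴ / 7.430 × 10⁻²³ = 8.92 × 10⁻¹² m = 8920 fm.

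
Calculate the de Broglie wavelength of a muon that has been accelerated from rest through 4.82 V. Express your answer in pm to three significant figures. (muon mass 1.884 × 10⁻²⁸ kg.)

λ = 38.8 pm

KE = eV = 1.602 × 10⁻¹⁹ × 4.820 = 7.722 × 10⁻¹⁹ J.
p = √(2mKE) = √(2 × 1.884 × 10⁻²⁸ × 7.722 × 10⁻¹⁹) = 1.706 × 10⁻²³ kg·m/s.
λ = h/p = 6.626 × 10⁻³⁴ / 1.706 × 10⁻²³ = 3.88 × 10⁻¹¹ m = 38.8 pm.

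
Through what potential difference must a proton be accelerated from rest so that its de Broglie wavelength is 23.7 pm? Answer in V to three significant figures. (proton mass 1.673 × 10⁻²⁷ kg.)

p = h/λ = 6.626 × 10⁻³⁴ / 2.370 × 10⁻¹¹ = 2.796 × 10⁻²³ kg·m/s.
KE = p²/(2m) = 2.336 × 10⁻¹⁹ J.
V = KE/e = 2.336 × 10⁻¹⁹ / (1.602 × 10⁻¹⁹) = 1.46 V.

V = 1.46 V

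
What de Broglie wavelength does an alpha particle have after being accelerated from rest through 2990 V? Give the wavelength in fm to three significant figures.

λ = 186 fm

KE = 2eV = 2 × 1.602 × 10⁻¹⁹ × 2990 = 9.580 × 10⁻¹⁶ J.
p = √(2mKE) = √(2 × 6.645 × 10⁻²⁷ × 9.580 × 10⁻¹⁶) = 3.568 × 10⁻²¹ kg·m/s.
λ = h/p = 6.626 × 10⁻³⁴ / 3.568 × 10⁻²¹ = 1.86 × 10⁻¹³ m = 186 fm.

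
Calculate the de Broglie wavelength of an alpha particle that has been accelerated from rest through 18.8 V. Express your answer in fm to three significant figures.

λ = 2340 fm

KE = 2eV = 2 × 1.602 × 10⁻¹⁹ × 18.80 = 6.024 × 10⁻¹⁸ J.
p = √(2mKE) = √(2 × 6.645 × 10⁻²⁷ × 6.024 × 10⁻¹⁸) = 2.829 × 10⁻²² kg·m/s.
λ = h/p = 6.626 × 10⁻³⁴ / 2.829 × 10⁻²² = 2.34 × 10⁻¹² m = 2340 fm.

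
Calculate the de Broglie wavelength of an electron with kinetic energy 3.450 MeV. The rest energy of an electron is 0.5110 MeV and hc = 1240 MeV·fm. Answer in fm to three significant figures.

Total energy E = KE + m₀c² = 3.450 + 0.5110 = 3.9610 MeV.
(pc)² = E² − (m₀c²)² = (3.9610)² − (0.5110)² = 15.43 MeV², so pc = 3.928 MeV.
λ = hc/(pc) = 1240 MeV·fm / 3.928 MeV = 316 fm.

λ = 316 fm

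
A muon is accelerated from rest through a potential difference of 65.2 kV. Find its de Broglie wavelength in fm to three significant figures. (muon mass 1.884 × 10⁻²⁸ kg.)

λ = 334 fm

KE = eV = 1.602 × 10⁻¹⁹ × 6.520 × 10⁴ = 1.045 × 10⁻¹⁴ J.
p = √(2mKE) = √(2 × 1.884 × 10⁻²⁸ × 1.045 × 10⁻¹⁴) = 1.984 × 10⁻²¹ kg·m/s.
λ = h/p = 6.626 × 10⁻³⁴ / 1.984 × 10⁻²¹ = 3.34 × 10⁻¹³ m = 334 fm.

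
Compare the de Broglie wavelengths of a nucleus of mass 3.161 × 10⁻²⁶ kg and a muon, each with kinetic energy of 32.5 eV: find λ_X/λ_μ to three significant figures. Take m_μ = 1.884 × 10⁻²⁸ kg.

At fixed KE, p = √(2mKE) so λ = h/p ∝ 1/√m.
λ_X/λ_μ = √(m_μ/m_X) = √(1.884 × 10⁻²⁸/3.161 × 10⁻²⁶) = √(5.960 × 10⁻³) = 0.0772.

λ_X/λ_μ = 0.0772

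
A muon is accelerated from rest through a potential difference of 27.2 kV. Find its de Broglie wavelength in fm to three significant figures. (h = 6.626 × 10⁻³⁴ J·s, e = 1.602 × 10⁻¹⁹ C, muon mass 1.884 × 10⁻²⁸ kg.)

KE = eV = 1.602 × 10⁻¹⁹ × 2.720 × 10⁴ = 4.357 × 10⁻¹⁵ J.
p = √(2mKE) = √(2 × 1.884 × 10⁻²⁸ × 4.357 × 10⁻¹⁵) = 1.281 × 10⁻²¹ kg·m/s.
λ = h/p = 6.626 × 10⁻³⁴ / 1.281 × 10⁻²¹ = 5.17 × 10⁻¹³ m = 517 fm.

λ = 517 fm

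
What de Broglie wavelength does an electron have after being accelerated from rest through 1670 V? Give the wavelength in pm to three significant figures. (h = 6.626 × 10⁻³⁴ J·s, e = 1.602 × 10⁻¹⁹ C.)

λ = 30.0 pm

KE = eV = 1.602 × 10⁻¹⁹ × 1670 = 2.675 × 10⁻¹⁶ J.
p = √(2mKE) = √(2 × 9.109 × 10⁻³¹ × 2.675 × 10⁻¹⁶) = 2.208 × 10⁻²³ kg·m/s.
λ = h/p = 6.626 × 10⁻³⁴ / 2.208 × 10⁻²³ = 3.00 × 10⁻¹¹ m = 30.0 pm.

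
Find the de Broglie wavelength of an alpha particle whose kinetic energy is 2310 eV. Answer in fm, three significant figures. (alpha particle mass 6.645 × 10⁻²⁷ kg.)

λ = 299 fm

KE = 2310 eV = 3.701 × 10⁻¹⁶ J.
p = √(2mKE) = √(2 × 6.645 × 10⁻²⁷ × 3.701 × 10⁻¹⁶) = 2.218 × 10⁻²¹ kg·m/s.
λ = h/p = 6.626 × 10⁻³⁴ / 2.218 × 10⁻²¹ = 2.99 × 10⁻¹³ m = 299 fm.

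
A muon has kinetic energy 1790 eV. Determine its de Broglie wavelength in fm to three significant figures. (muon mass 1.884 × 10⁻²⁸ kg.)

λ = 2020 fm

KE = 1790 eV = 2.868 × 10⁻¹⁶ J.
p = √(2mKE) = √(2 × 1.884 × 10⁻²⁸ × 2.868 × 10⁻¹⁶) = 3.287 × 10⁻²² kg·m/s.
λ = h/p = 6.626 × 10⁻³⁴ / 3.287 × 10⁻²² = 2.02 × 10⁻¹² m = 2020 fm.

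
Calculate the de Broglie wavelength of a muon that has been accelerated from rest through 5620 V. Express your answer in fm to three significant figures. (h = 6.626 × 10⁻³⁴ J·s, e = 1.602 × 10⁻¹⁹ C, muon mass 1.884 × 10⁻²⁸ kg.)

KE = eV = 1.602 × 10⁻¹⁹ × 5620 = 9.003 × 10⁻¹⁶ J.
p = √(2mKE) = √(2 × 1.884 × 10⁻²⁸ × 9.003 × 10⁻¹⁶) = 5.824 × 10⁻²² kg·m/s.
λ = h/p = 6.626 × 10⁻³⁴ / 5.824 × 10⁻²² = 1.14 × 10⁻¹² m = 1140 fm.

λ = 1140 fm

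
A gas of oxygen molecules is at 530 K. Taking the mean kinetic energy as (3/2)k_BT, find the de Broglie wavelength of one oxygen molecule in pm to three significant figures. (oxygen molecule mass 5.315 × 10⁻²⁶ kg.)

λ = 19.4 pm

KE = (3/2)k_BT = 1.5 × 1.381 × 10⁻²³ × 530 = 1.098 × 10⁻²⁰ J.
p = √(2mKE) = √(2 × 5.315 × 10⁻²⁶ × 1.098 × 10⁻²⁰) = 3.416 × 10⁻²³ kg·m/s.
λ = h/p = 1.94 × 10⁻¹¹ m = 19.4 pm.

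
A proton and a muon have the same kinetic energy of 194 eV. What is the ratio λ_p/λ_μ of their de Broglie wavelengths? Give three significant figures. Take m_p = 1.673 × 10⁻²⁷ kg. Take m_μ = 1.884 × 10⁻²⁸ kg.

At fixed KE, p = √(2mKE) so λ = h/p ∝ 1/√m.
λ_p/λ_μ = √(m_μ/m_p) = √(1.884 × 10⁻²⁸/1.673 × 10⁻²⁷) = √(0.1126) = 0.336.

λ_p/λ_μ = 0.336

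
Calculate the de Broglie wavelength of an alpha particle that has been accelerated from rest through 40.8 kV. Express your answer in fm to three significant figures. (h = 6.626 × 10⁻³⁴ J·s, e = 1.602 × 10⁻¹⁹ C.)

KE = 2eV = 2 × 1.602 × 10⁻¹⁹ × 4.080 × 10⁴ = 1.307 × 10⁻¹⁴ J.
p = √(2mKE) = √(2 × 6.645 × 10⁻²⁷ × 1.307 × 10⁻¹⁴) = 1.318 × 10⁻²⁰ kg·m/s.
λ = h/p = 6.626 × 10⁻³⁴ / 1.318 × 10⁻²⁰ = 5.03 × 10⁻¹⁴ m = 50.3 fm.

λ = 50.3 fm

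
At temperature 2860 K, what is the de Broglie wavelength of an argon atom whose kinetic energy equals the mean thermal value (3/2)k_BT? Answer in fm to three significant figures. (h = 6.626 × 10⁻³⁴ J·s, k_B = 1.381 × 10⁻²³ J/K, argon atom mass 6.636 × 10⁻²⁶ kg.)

KE = (3/2)k_BT = 1.5 × 1.381 × 10⁻²³ × 2860 = 5.924 × 10⁻²⁰ J.
p = √(2mKE) = √(2 × 6.636 × 10⁻²⁶ × 5.924 × 10⁻²⁰) = 8.867 × 10⁻²³ kg·m/s.
λ = h/p = 7.47 × 10⁻¹² m = 7470 fm.

λ = 7470 fm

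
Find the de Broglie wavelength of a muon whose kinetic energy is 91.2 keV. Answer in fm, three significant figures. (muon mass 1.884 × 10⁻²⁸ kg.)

λ = 282 fm

KE = 91.2 keV = 1.461 × 10⁻¹⁴ J.
p = √(2mKE) = √(2 × 1.884 × 10⁻²⁸ × 1.461 × 10⁻¹⁴) = 2.346 × 10⁻²¹ kg·m/s.
λ = h/p = 6.626 × 10⁻³⁴ / 2.346 × 10⁻²¹ = 2.82 × 10⁻¹³ m = 282 fm.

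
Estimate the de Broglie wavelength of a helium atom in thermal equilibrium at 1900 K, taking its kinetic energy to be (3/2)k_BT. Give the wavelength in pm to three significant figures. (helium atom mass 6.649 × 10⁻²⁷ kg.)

λ = 29.0 pm

KE = (3/2)k_BT = 1.5 × 1.381 × 10⁻²³ × 1900 = 3.936 × 10⁻²⁰ J.
p = √(2mKE) = √(2 × 6.649 × 10⁻²⁷ × 3.936 × 10⁻²⁰) = 2.288 × 10⁻²³ kg·m/s.
λ = h/p = 2.90 × 10⁻¹¹ m = 29.0 pm.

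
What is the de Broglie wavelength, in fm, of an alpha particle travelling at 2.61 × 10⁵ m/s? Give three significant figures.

λ = 382 fm

p = mv = 6.645 × 10⁻²⁷ × 2.61 × 10⁵ = 1.734 × 10⁻²¹ kg·m/s.
λ = h/p = 6.626 × 10⁻³⁴ / 1.734 × 10⁻²¹ = 3.82 × 10⁻¹³ m = 382 fm.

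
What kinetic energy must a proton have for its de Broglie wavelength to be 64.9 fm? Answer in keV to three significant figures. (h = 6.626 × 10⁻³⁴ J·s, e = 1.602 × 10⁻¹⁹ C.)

KE = 194 keV

p = h/λ = 6.626 × 10⁻³⁴ / 6.490 × 10⁻¹⁴ = 1.021 × 10⁻²⁰ kg·m/s.
KE = p²/(2m) = (1.021 × 10⁻²⁰)² / (2 × 1.673 × 10⁻²⁷) = 3.115 × 10⁻¹⁴ J = 194 keV.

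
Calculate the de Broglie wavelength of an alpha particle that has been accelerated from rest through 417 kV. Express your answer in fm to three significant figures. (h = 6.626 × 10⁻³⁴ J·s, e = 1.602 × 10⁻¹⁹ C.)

λ = 15.7 fm

KE = 2eV = 2 × 1.602 × 10⁻¹⁹ × 4.170 × 10⁵ = 1.336 × 10⁻¹³ J.
p = √(2mKE) = √(2 × 6.645 × 10⁻²⁷ × 1.336 × 10⁻¹³) = 4.214 × 10⁻²⁰ kg·m/s.
λ = h/p = 6.626 × 10⁻³⁴ / 4.214 × 10⁻²⁰ = 1.57 × 10⁻¹⁴ m = 15.7 fm.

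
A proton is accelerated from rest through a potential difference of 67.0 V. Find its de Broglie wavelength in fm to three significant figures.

KE = eV = 1.602 × 10⁻¹⁹ × 67.00 = 1.073 × 10⁻¹⁷ J.
p = √(2mKE) = √(2 × 1.673 × 10⁻²⁷ × 1.073 × 10⁻¹⁷) = 1.895 × 10⁻²² kg·m/s.
λ = h/p = 6.626 × 10⁻³⁴ / 1.895 × 10⁻²² = 3.50 × 10⁻¹² m = 3500 fm.

λ = 3500 fm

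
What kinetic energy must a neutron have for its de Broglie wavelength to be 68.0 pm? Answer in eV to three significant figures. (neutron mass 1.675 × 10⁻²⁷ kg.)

p = h/λ = 6.626 × 10⁻³⁴ / 6.800 × 10⁻¹¹ = 9.744 × 10⁻²⁴ kg·m/s.
KE = p²/(2m) = (9.744 × 10⁻²⁴)² / (2 × 1.675 × 10⁻²⁷) = 2.834 × 10⁻²⁰ J = 0.177 eV.

KE = 0.177 eV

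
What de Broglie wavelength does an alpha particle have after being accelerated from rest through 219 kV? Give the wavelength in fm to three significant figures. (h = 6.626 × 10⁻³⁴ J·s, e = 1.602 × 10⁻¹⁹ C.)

KE = 2eV = 2 × 1.602 × 10⁻¹⁹ × 2.190 × 10⁵ = 7.017 × 10⁻¹⁴ J.
p = √(2mKE) = √(2 × 6.645 × 10⁻²⁷ × 7.017 × 10⁻¹⁴) = 3.054 × 10⁻²⁰ kg·m/s.
λ = h/p = 6.626 × 10⁻³⁴ / 3.054 × 10⁻²⁰ = 2.17 × 10⁻¹⁴ m = 21.7 fm.

λ = 21.7 fm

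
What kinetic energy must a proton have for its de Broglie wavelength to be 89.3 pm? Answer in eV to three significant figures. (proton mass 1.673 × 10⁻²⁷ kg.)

p = h/λ = 6.626 × 10⁻³⁴ / 8.930 × 10⁻¹¹ = 7.420 × 10⁻²⁴ kg·m/s.
KE = p²/(2m) = (7.420 × 10⁻²⁴)² / (2 × 1.673 × 10⁻²⁷) = 1.645 × 10⁻²⁰ J = 0.103 eV.

KE = 0.103 eV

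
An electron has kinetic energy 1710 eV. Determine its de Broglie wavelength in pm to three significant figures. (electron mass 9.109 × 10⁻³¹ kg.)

λ = 29.7 pm

KE = 1710 eV = 2.739 × 10⁻¹⁶ J.
p = √(2mKE) = √(2 × 9.109 × 10⁻³¹ × 2.739 × 10⁻¹⁶) = 2.234 × 10⁻²³ kg·m/s.
λ = h/p = 6.626 × 10⁻³⁴ / 2.234 × 10⁻²³ = 2.97 × 10⁻¹¹ m = 29.7 pm.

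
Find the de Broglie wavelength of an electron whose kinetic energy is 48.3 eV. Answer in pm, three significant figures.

λ = 176 pm

KE = 48.3 eV = 7.738 × 10⁻¹⁸ J.
p = √(2mKE) = √(2 × 9.109 × 10⁻³¹ × 7.738 × 10⁻¹⁸) = 3.755 × 10⁻²⁴ kg·m/s.
λ = h/p = 6.626 × 10⁻³⁴ / 3.755 × 10⁻²⁴ = 1.76 × 10⁻¹⁰ m = 176 pm.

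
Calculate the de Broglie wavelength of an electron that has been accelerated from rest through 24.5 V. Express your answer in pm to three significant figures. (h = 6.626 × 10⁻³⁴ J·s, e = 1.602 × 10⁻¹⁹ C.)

λ = 248 pm

KE = eV = 1.602 × 10⁻¹⁹ × 24.50 = 3.925 × 10⁻¹⁸ J.
p = √(2mKE) = √(2 × 9.109 × 10⁻³¹ × 3.925 × 10⁻¹⁸) = 2.674 × 10⁻²⁴ kg·m/s.
λ = h/p = 6.626 × 10⁻³⁴ / 2.674 × 10⁻²⁴ = 2.48 × 10⁻¹⁰ m = 248 pm.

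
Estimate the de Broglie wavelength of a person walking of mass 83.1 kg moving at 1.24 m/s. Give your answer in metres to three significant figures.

p = mv = 83.1 × 1.24 = 1.030 × 10² kg·m/s.
λ = h/p = 6.626 × 10⁻³⁴ / 1.030 × 10² = 6.43 × 10⁻³⁶ m.

λ = 6.43 × 10⁻³⁶ m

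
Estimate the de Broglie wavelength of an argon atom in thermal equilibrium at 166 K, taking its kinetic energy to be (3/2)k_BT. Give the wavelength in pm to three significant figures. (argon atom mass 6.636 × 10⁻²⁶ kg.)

KE = (3/2)k_BT = 1.5 × 1.381 × 10⁻²³ × 166 = 3.439 × 10⁻²¹ J.
p = √(2mKE) = √(2 × 6.636 × 10⁻²⁶ × 3.439 × 10⁻²¹) = 2.136 × 10⁻²³ kg·m/s.
λ = h/p = 3.10 × 10⁻¹¹ m = 31.0 pm.

λ = 31.0 pm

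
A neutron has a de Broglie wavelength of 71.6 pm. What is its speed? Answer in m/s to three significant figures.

v = 5520 m/s

p = h/λ = 6.626 × 10⁻³⁴ / 7.160 × 10⁻¹¹ = 9.254 × 10⁻²⁴ kg·m/s.
v = p/m = 9.254 × 10⁻²⁴ / 1.675 × 10⁻²⁷ = 5.52 × 10³ m/s = 5520 m/s.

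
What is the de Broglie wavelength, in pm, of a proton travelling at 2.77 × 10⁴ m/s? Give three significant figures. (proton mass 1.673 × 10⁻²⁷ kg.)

p = mv = 1.673 × 10⁻²⁷ × 2.77 × 10⁴ = 4.634 × 10⁻²³ kg·m/s.
λ = h/p = 6.626 × 10⁻³⁴ / 4.634 × 10⁻²³ = 1.43 × 10⁻¹¹ m = 14.3 pm.

λ = 14.3 pm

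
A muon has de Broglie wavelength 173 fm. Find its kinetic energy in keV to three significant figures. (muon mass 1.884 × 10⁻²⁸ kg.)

KE = 243 keV

p = h/λ = 6.626 × 10⁻³⁴ / 1.730 × 10⁻¹³ = 3.830 × 10⁻²¹ kg·m/s.
KE = p²/(2m) = (3.830 × 10⁻²¹)² / (2 × 1.884 × 10⁻²⁸) = 3.893 × 10⁻¹⁴ J = 243 keV.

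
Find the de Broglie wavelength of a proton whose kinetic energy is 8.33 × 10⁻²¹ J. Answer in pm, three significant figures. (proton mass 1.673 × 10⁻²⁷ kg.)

p = √(2mKE) = √(2 × 1.673 × 10⁻²⁷ × 8.330 × 10⁻²¹) = 5.279 × 10⁻²⁴ kg·m/s.
λ = h/p = 6.626 × 10⁻³⁴ / 5.279 × 10⁻²⁴ = 1.26 × 10⁻¹⁰ m = 126 pm.

λ = 126 pm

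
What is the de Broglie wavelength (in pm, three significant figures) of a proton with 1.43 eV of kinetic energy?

KE = 1.43 eV = 2.291 × 10⁻¹⁹ J.
p = √(2mKE) = √(2 × 1.673 × 10⁻²⁷ × 2.291 × 10⁻¹⁹) = 2.769 × 10⁻²³ kg·m/s.
λ = h/p = 6.626 × 10⁻³⁴ / 2.769 × 10⁻²³ = 2.39 × 10⁻¹¹ m = 23.9 pm.

λ = 23.9 pm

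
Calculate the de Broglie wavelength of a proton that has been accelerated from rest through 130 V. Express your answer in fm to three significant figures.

λ = 2510 fm

KE = eV = 1.602 × 10⁻¹⁹ × 130.0 = 2.083 × 10⁻¹⁷ J.
p = √(2mKE) = √(2 × 1.673 × 10⁻²⁷ × 2.083 × 10⁻¹⁷) = 2.640 × 10⁻²² kg·m/s.
λ = h/p = 6.626 × 10⁻³⁴ / 2.640 × 10⁻²² = 2.51 × 10⁻¹² m = 2510 fm.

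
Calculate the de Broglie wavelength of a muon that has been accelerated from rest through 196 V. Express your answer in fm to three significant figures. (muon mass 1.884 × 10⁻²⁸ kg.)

KE = eV = 1.602 × 10⁻¹⁹ × 196.0 = 3.140 × 10⁻¹⁷ J.
p = √(2mKE) = √(2 × 1.884 × 10⁻²⁸ × 3.140 × 10⁻¹⁷) = 1.088 × 10⁻²² kg·m/s.
λ = h/p = 6.626 × 10⁻³⁴ / 1.088 × 10⁻²² = 6.09 × 10⁻¹² m = 6090 fm.

λ = 6090 fm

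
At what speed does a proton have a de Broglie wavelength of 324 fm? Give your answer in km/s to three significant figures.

v = 1220 km/s

p = h/λ = 6.626 × 10⁻³⁴ / 3.240 × 10⁻¹³ = 2.045 × 10⁻²¹ kg·m/s.
v = p/m = 2.045 × 10⁻²¹ / 1.673 × 10⁻²⁷ = 1.22 × 10⁶ m/s = 1220 km/s.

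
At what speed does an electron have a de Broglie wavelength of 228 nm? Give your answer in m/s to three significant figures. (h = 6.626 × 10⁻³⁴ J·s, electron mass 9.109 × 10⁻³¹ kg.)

v = 3190 m/s

p = h/λ = 6.626 × 10⁻³⁴ / 2.280 × 10⁻⁷ = 2.906 × 10⁻²⁷ kg·m/s.
v = p/m = 2.906 × 10⁻²⁷ / 9.109 × 10⁻³¹ = 3.19 × 10³ m/s = 3190 m/s.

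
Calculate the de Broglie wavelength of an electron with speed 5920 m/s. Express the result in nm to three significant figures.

λ = 123 nm

p = mv = 9.109 × 10⁻³¹ × 5920 = 5.393 × 10⁻²⁷ kg·m/s.
λ = h/p = 6.626 × 10⁻³⁴ / 5.393 × 10⁻²⁷ = 1.23 × 10⁻⁷ m = 123 nm.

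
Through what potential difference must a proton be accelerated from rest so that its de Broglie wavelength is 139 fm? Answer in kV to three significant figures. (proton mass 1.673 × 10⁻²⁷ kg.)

V = 42.4 kV

p = h/λ = 6.626 × 10⁻³⁴ / 1.390 × 10⁻¹³ = 4.767 × 10⁻²¹ kg·m/s.
KE = p²/(2m) = 6.791 × 10⁻¹⁵ J.
V = KE/e = 6.791 × 10⁻¹⁵ / (1.602 × 10⁻¹⁹) = 42.4 kV.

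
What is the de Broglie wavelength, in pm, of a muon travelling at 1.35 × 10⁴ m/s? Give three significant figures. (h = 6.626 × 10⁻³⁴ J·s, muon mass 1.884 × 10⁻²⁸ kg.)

p = mv = 1.884 × 10⁻²⁸ × 1.35 × 10⁴ = 2.543 × 10⁻²⁴ kg·m/s.
λ = h/p = 6.626 × 10⁻³⁴ / 2.543 × 10⁻²⁴ = 2.61 × 10⁻¹⁰ m = 261 pm.

λ = 261 pm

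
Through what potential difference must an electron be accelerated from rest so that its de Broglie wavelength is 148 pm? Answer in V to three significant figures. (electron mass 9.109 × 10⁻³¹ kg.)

V = 68.7 V

p = h/λ = 6.626 × 10⁻³⁴ / 1.480 × 10⁻¹⁰ = 4.477 × 10⁻²⁴ kg·m/s.
KE = p²/(2m) = 1.100 × 10⁻¹⁷ J.
V = KE/e = 1.100 × 10⁻¹⁷ / (1.602 × 10⁻¹⁹) = 68.7 V.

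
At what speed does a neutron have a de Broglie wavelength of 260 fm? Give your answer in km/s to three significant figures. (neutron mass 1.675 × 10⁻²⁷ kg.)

p = h/λ = 6.626 × 10⁻³⁴ / 2.600 × 10⁻¹³ = 2.548 × 10⁻²¹ kg·m/s.
v = p/m = 2.548 × 10⁻²¹ / 1.675 × 10⁻²⁷ = 1.52 × 10⁶ m/s = 1520 km/s.

v = 1520 km/s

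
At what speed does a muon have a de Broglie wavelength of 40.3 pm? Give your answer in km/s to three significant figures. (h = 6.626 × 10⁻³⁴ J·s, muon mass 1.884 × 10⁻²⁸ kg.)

p = h/λ = 6.626 × 10⁻³⁴ / 4.030 × 10⁻¹¹ = 1.644 × 10⁻²³ kg·m/s.
v = p/m = 1.644 × 10⁻²³ / 1.884 × 10⁻²⁸ = 8.73 × 10⁴ m/s = 87.3 km/s.

v = 87.3 km/s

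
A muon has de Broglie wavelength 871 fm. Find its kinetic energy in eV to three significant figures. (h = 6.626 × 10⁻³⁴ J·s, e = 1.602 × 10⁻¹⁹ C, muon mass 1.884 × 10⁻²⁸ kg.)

KE = 9590 eV

p = h/λ = 6.626 × 10⁻³⁴ / 8.710 × 10⁻¹³ = 7.607 × 10⁻²² kg·m/s.
KE = p²/(2m) = (7.607 × 10⁻²²)² / (2 × 1.884 × 10⁻²⁸) = 1.536 × 10⁻¹⁵ J = 9590 eV.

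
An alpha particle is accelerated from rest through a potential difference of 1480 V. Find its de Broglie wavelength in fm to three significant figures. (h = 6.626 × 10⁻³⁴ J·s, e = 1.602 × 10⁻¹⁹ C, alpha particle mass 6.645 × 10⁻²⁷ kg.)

λ = 264 fm

KE = 2eV = 2 × 1.602 × 10⁻¹⁹ × 1480 = 4.742 × 10⁻¹⁶ J.
p = √(2mKE) = √(2 × 6.645 × 10⁻²⁷ × 4.742 × 10⁻¹⁶) = 2.510 × 10⁻²¹ kg·m/s.
λ = h/p = 6.626 × 10⁻³⁴ / 2.510 × 10⁻²¹ = 2.64 × 10⁻¹³ m = 264 fm.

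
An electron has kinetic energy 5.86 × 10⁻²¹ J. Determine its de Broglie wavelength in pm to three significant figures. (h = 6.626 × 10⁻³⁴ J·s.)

p = √(2mKE) = √(2 × 9.109 × 10⁻³¹ × 5.860 × 10⁻²¹) = 1.033 × 10⁻²⁵ kg·m/s.
λ = h/p = 6.626 × 10⁻³⁴ / 1.033 × 10⁻²⁵ = 6.41 × 10⁻⁹ m = 6410 pm.

λ = 6410 pm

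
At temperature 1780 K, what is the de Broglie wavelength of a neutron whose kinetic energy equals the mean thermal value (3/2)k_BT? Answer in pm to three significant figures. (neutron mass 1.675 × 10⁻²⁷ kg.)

λ = 59.6 pm

KE = (3/2)k_BT = 1.5 × 1.381 × 10⁻²³ × 1780 = 3.687 × 10⁻²⁰ J.
p = √(2mKE) = √(2 × 1.675 × 10⁻²⁷ × 3.687 × 10⁻²⁰) = 1.111 × 10⁻²³ kg·m/s.
λ = h/p = 5.96 × 10⁻¹¹ m = 59.6 pm.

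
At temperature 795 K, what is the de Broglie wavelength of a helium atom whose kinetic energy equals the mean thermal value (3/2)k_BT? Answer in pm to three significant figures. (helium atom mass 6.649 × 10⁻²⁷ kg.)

KE = (3/2)k_BT = 1.5 × 1.381 × 10⁻²³ × 795 = 1.647 × 10⁻²⁰ J.
p = √(2mKE) = √(2 × 6.649 × 10⁻²⁷ × 1.647 × 10⁻²⁰) = 1.480 × 10⁻²³ kg·m/s.
λ = h/p = 4.48 × 10⁻¹¹ m = 44.8 pm.

λ = 44.8 pm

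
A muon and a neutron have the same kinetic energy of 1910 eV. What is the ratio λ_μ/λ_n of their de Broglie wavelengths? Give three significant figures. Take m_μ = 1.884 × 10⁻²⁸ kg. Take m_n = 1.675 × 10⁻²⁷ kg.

At fixed KE, p = √(2mKE) so λ = h/p ∝ 1/√m.
λ_μ/λ_n = √(m_n/m_μ) = √(1.675 × 10⁻²⁷/1.884 × 10⁻²⁸) = √(8.891) = 2.98.

λ_μ/λ_n = 2.98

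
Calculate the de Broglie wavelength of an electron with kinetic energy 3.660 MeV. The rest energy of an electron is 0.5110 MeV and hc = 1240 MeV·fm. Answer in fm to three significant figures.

λ = 300 fm

Total energy E = KE + m₀c² = 3.660 + 0.5110 = 4.1710 MeV.
(pc)² = E² − (m₀c²)² = (4.1710)² − (0.5110)² = 17.14 MeV², so pc = 4.140 MeV.
λ = hc/(pc) = 1240 MeV·fm / 4.140 MeV = 300 fm.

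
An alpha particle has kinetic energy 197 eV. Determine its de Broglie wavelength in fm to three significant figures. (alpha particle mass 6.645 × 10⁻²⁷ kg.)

KE = 197 eV = 3.156 × 10⁻¹⁷ J.
p = √(2mKE) = √(2 × 6.645 × 10⁻²⁷ × 3.156 × 10⁻¹⁷) = 6.476 × 10⁻²² kg·m/s.
λ = h/p = 6.626 × 10⁻³⁴ / 6.476 × 10⁻²² = 1.02 × 10⁻¹² m = 1020 fm.

λ = 1020 fm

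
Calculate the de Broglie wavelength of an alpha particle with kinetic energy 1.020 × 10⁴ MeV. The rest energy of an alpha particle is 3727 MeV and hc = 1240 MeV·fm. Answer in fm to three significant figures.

Total energy E = KE + m₀c² = 1.020 × 10⁴ + 3727 = 13927 MeV.
(pc)² = E² − (m₀c²)² = (13927)² − (3727)² = 1.801 × 10⁸ MeV², so pc = 1.342 × 10⁴ MeV.
λ = hc/(pc) = 1240 MeV·fm / 1.342 × 10⁴ MeV = 0.0924 fm.

λ = 0.0924 fm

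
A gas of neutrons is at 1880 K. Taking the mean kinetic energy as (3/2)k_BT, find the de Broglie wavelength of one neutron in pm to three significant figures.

KE = (3/2)k_BT = 1.5 × 1.381 × 10⁻²³ × 1880 = 3.894 × 10⁻²⁰ J.
p = √(2mKE) = √(2 × 1.675 × 10⁻²⁷ × 3.894 × 10⁻²⁰) = 1.142 × 10⁻²³ kg·m/s.
λ = h/p = 5.80 × 10⁻¹¹ m = 58.0 pm.

λ = 58.0 pm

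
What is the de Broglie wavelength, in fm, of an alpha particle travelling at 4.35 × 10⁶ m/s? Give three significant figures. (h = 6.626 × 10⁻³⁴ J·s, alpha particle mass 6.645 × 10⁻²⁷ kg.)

λ = 22.9 fm

p = mv = 6.645 × 10⁻²⁷ × 4.35 × 10⁶ = 2.891 × 10⁻²⁰ kg·m/s.
λ = h/p = 6.626 × 10⁻³⁴ / 2.891 × 10⁻²⁰ = 2.29 × 10⁻¹⁴ m = 22.9 fm.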